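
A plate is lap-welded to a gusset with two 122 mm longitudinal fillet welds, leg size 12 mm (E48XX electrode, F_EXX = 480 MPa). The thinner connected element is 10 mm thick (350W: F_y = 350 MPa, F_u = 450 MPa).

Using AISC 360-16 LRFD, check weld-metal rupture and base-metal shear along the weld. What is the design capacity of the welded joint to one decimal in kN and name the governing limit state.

447.1 kN (weld metal governs)

Weld metal: throat = 0.707×12 = 8.484 mm, L = 2×122 = 244 mm. φR_n = 0.75 × 0.6 × 480 × 8.484 × 244 = 447.1 kN.
Base metal shear (10 mm plate): yield φR_n = 1.0×0.6×350×10×244 = 512.4 kN; rupture φR_n = 0.75×0.6×450×10×244 = 494.1 kN; take 494.1 kN (rupture).
Governing: min(447.1, 494.1) = 447.1 kN → weld metal.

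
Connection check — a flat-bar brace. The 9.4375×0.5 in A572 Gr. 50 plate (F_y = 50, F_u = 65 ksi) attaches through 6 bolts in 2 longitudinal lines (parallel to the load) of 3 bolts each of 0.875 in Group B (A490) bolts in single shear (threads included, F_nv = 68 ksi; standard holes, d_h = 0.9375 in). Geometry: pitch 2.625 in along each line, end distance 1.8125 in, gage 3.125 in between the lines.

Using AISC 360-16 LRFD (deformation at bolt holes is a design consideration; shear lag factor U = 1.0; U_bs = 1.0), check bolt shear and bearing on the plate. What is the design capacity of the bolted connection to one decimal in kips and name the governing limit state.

184.0 kips (bolt shear governs)

Bolt shear: A_b = π(0.875)²/4 = 0.60132 in². φR_n = 0.75 × 68 × 0.60132 × 6 × 1 = 184.0 kips.
Bearing (0.5 in plate, F_u = 65 ksi): end bolts L_c = 1.8125 − 0.9375/2 = 1.34375, R_n = min(1.2×1.34375×0.5×65, 2.4×0.875×0.5×65) = 52.406 kips/bolt; interior L_c = 2.625 − 0.9375 = 1.6875, R_n = 65.813 kips/bolt. φR_n = 0.75 × (2×52.406 + 4×65.813) = 276.0 kips.
Governing: min(184.0, 276.0) = 184.0 kips → bolt shear.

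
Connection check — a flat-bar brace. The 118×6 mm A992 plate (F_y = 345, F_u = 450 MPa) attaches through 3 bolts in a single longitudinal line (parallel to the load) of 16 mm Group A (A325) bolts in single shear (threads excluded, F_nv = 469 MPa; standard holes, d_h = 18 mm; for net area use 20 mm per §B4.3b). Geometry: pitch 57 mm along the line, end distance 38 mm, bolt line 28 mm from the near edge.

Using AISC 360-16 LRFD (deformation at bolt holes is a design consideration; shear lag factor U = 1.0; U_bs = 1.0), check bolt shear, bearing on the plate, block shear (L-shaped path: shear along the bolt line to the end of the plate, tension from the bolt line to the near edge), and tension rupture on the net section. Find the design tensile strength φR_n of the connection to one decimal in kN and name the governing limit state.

160.4 kN (block shear governs)

Bolt shear: A_b = π(16)²/4 = 201.06 mm². φR_n = 0.75 × 469 × 201.06 × 3 × 1 = 212.2 kN.
Bearing (6 mm plate, F_u = 450 MPa): end bolts L_c = 38 − 18/2 = 29, R_n = min(1.2×29×6×450, 2.4×16×6×450) = 93.96 kN/bolt; interior L_c = 57 − 18 = 39, R_n = 103.68 kN/bolt. φR_n = 0.75 × (1×93.96 + 2×103.68) = 226.0 kN.
Block shear: shear path 1×[38+2×57] = 1×152 mm, A_gv = 912, A_nv = 1×(152 − 2.5×20)×6 = 612 mm²; tension to near edge: (28 − 0.5×20)×6 = 108 mm². R_n = min(0.6×450×612, 0.6×345×912) + 1.0×450×108 = min(165.24, 188.78) + 48.6 = 213.84 kN. φR_n = 0.75 × 213.84 = 160.4 kN.
Tension rupture (net): A_n = (118 − 1×20)×6 = 588 mm² (U = 1.0, A_e = A_n). φR_n = 0.75 × 450 × 588 = 198.5 kN.
Governing: min(212.2, 226.0, 160.4, 198.5) = 160.4 kN → block shear.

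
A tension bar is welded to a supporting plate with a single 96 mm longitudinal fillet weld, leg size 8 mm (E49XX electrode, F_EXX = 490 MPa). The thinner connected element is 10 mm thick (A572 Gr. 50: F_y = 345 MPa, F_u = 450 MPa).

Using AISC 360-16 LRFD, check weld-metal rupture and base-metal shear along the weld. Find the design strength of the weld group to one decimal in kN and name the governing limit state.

Weld metal: throat = 0.707×8 = 5.656 mm, L = 96 mm. φR_n = 0.75 × 0.6 × 490 × 5.656 × 96 = 119.7 kN.
Base metal shear (10 mm plate): yield φR_n = 1.0×0.6×345×10×96 = 198.7 kN; rupture φR_n = 0.75×0.6×450×10×96 = 194.4 kN; take 194.4 kN (rupture).
Governing: min(119.7, 194.4) = 119.7 kN → weld metal.

119.7 kN (weld metal governs)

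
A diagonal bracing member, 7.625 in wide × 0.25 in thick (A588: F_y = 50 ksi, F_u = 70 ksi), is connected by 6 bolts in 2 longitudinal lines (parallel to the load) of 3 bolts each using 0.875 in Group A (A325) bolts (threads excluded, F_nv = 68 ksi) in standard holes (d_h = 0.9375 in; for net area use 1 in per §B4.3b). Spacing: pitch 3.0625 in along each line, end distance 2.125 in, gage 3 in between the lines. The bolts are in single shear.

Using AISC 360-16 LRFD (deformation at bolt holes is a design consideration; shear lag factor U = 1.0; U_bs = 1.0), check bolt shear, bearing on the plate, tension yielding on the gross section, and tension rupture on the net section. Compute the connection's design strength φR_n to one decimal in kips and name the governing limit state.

Bolt shear: A_b = π(0.875)²/4 = 0.60132 in². φR_n = 0.75 × 68 × 0.60132 × 6 × 1 = 184.0 kips.
Bearing (0.25 in plate, F_u = 70 ksi): end bolts L_c = 2.125 − 0.9375/2 = 1.65625, R_n = min(1.2×1.65625×0.25×70, 2.4×0.875×0.25×70) = 34.781 kips/bolt; interior L_c = 3.0625 − 0.9375 = 2.125, R_n = 36.75 kips/bolt. φR_n = 0.75 × (2×34.781 + 4×36.75) = 162.4 kips.
Tension yield (gross): A_g = 7.625×0.25 = 1.9063 in². φR_n = 0.90 × 50 × 1.9063 = 85.8 kips.
Tension rupture (net): A_n = (7.625 − 2×1)×0.25 = 1.4063 in² (U = 1.0, A_e = A_n). φR_n = 0.75 × 70 × 1.4063 = 73.8 kips.
Governing: min(184.0, 162.4, 85.8, 73.8) = 73.8 kips → net-section rupture.

73.8 kips (net-section rupture governs)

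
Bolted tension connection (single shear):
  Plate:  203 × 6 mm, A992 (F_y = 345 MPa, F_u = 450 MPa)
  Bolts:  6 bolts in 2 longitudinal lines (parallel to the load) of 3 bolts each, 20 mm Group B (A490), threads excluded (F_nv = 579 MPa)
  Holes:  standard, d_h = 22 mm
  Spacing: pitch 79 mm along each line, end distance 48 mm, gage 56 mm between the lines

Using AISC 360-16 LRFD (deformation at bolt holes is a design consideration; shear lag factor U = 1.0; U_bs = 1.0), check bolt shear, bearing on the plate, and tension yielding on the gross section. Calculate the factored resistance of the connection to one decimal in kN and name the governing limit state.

378.2 kN (gross-section yield governs)

Bolt shear: A_b = π(20)²/4 = 314.16 mm². φR_n = 0.75 × 579 × 314.16 × 6 × 1 = 818.5 kN.
Bearing (6 mm plate, F_u = 450 MPa): end bolts L_c = 48 − 22/2 = 37, R_n = min(1.2×37×6×450, 2.4×20×6×450) = 119.88 kN/bolt; interior L_c = 79 − 22 = 57, R_n = 129.6 kN/bolt. φR_n = 0.75 × (2×119.88 + 4×129.6) = 568.6 kN.
Tension yield (gross): A_g = 203×6 = 1218 mm². φR_n = 0.90 × 345 × 1218 = 378.2 kN.
Governing: min(818.5, 568.6, 378.2) = 378.2 kN → gross-section yield.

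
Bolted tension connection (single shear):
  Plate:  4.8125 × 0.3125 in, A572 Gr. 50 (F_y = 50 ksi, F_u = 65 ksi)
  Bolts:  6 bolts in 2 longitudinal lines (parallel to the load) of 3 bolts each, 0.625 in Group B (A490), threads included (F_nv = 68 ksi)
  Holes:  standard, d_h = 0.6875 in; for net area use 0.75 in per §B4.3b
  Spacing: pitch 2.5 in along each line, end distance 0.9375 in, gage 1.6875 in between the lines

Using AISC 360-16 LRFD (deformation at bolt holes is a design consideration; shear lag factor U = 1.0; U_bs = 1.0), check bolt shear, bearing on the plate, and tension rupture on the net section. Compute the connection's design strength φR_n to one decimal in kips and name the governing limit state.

50.5 kips (net-section rupture governs)

Bolt shear: A_b = π(0.625)²/4 = 0.3068 in². φR_n = 0.75 × 68 × 0.3068 × 6 × 1 = 93.9 kips.
Bearing (0.3125 in plate, F_u = 65 ksi): end bolts L_c = 0.9375 − 0.6875/2 = 0.59375, R_n = min(1.2×0.59375×0.3125×65, 2.4×0.625×0.3125×65) = 14.473 kips/bolt; interior L_c = 2.5 − 0.6875 = 1.8125, R_n = 30.469 kips/bolt. φR_n = 0.75 × (2×14.473 + 4×30.469) = 113.1 kips.
Tension rupture (net): A_n = (4.8125 − 2×0.75)×0.3125 = 1.0352 in² (U = 1.0, A_e = A_n). φR_n = 0.75 × 65 × 1.0352 = 50.5 kips.
Governing: min(93.9, 113.1, 50.5) = 50.5 kips → net-section rupture.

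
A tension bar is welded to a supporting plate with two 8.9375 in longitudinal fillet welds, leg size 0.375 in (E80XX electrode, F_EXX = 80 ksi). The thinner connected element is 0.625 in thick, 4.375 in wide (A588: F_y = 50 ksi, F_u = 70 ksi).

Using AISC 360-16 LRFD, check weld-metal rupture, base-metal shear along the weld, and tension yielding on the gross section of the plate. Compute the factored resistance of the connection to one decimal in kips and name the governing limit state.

123.0 kips (gross-section yield governs)

Weld metal: throat = 0.707×0.375 = 0.26513 in, L = 2×8.9375 = 17.875 in. φR_n = 0.75 × 0.6 × 80 × 0.26513 × 17.875 = 170.6 kips.
Base metal shear (0.625 in plate): yield φR_n = 1.0×0.6×50×0.625×17.875 = 335.2 kips; rupture φR_n = 0.75×0.6×70×0.625×17.875 = 351.9 kips; take 335.2 kips (yield).
Tension yield (gross): A_g = 4.375×0.625 = 2.7344 in². φR_n = 0.90 × 50 × 2.7344 = 123.0 kips.
Governing: min(170.6, 335.2, 123.0) = 123.0 kips → gross-section yield.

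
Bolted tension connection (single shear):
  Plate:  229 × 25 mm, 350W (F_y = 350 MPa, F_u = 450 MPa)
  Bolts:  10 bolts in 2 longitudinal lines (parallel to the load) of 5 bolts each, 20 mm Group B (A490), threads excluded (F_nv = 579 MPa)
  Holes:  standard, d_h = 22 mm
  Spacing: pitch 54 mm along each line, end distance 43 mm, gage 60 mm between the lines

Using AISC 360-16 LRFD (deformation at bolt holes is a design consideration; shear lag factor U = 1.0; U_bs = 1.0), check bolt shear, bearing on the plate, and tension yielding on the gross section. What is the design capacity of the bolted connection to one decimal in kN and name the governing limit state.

Bolt shear: A_b = π(20)²/4 = 314.16 mm². φR_n = 0.75 × 579 × 314.16 × 10 × 1 = 1364.2 kN.
Bearing (25 mm plate, F_u = 450 MPa): end bolts L_c = 43 − 22/2 = 32, R_n = min(1.2×32×25×450, 2.4×20×25×450) = 432 kN/bolt; interior L_c = 54 − 22 = 32, R_n = 432 kN/bolt. φR_n = 0.75 × (2×432 + 8×432) = 3240.0 kN.
Tension yield (gross): A_g = 229×25 = 5725 mm². φR_n = 0.90 × 350 × 5725 = 1803.4 kN.
Governing: min(1364.2, 3240.0, 1803.4) = 1364.2 kN → bolt shear.

1364.2 kN (bolt shear governs)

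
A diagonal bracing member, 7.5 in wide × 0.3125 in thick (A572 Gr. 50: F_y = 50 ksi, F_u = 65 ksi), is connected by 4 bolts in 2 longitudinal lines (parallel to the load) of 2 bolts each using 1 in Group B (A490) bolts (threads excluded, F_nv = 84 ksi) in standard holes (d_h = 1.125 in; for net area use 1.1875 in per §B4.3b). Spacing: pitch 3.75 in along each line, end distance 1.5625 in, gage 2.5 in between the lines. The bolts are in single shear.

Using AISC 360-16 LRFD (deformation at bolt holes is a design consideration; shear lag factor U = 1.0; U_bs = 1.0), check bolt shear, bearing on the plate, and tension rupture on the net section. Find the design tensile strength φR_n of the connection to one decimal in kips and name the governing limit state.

Bolt shear: A_b = π(1)²/4 = 0.7854 in². φR_n = 0.75 × 84 × 0.7854 × 4 × 1 = 197.9 kips.
Bearing (0.3125 in plate, F_u = 65 ksi): end bolts L_c = 1.5625 − 1.125/2 = 1, R_n = min(1.2×1×0.3125×65, 2.4×1×0.3125×65) = 24.375 kips/bolt; interior L_c = 3.75 − 1.125 = 2.625, R_n = 48.75 kips/bolt. φR_n = 0.75 × (2×24.375 + 2×48.75) = 109.7 kips.
Tension rupture (net): A_n = (7.5 − 2×1.1875)×0.3125 = 1.6016 in² (U = 1.0, A_e = A_n). φR_n = 0.75 × 65 × 1.6016 = 78.1 kips.
Governing: min(197.9, 109.7, 78.1) = 78.1 kips → net-section rupture.

78.1 kips (net-section rupture governs)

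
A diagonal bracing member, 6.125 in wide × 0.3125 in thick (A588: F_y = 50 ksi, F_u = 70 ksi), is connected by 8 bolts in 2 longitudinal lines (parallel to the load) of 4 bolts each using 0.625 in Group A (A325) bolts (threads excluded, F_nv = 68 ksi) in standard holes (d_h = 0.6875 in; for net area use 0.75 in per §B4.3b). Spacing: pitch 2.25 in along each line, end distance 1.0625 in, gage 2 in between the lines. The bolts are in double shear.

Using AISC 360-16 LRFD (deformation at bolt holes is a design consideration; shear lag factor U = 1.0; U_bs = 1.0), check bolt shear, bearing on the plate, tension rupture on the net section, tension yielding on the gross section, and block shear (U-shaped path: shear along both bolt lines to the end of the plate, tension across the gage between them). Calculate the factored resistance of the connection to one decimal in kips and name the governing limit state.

Bolt shear: A_b = π(0.625)²/4 = 0.3068 in². φR_n = 0.75 × 68 × 0.3068 × 8 × 2 = 250.3 kips.
Bearing (0.3125 in plate, F_u = 70 ksi): end bolts L_c = 1.0625 − 0.6875/2 = 0.71875, R_n = min(1.2×0.71875×0.3125×70, 2.4×0.625×0.3125×70) = 18.867 kips/bolt; interior L_c = 2.25 − 0.6875 = 1.5625, R_n = 32.813 kips/bolt. φR_n = 0.75 × (2×18.867 + 6×32.813) = 176.0 kips.
Tension rupture (net): A_n = (6.125 − 2×0.75)×0.3125 = 1.4453 in² (U = 1.0, A_e = A_n). φR_n = 0.75 × 70 × 1.4453 = 75.9 kips.
Tension yield (gross): A_g = 6.125×0.3125 = 1.9141 in². φR_n = 0.90 × 50 × 1.9141 = 86.1 kips.
Block shear: shear path 2×[1.0625+3×2.25] = 2×7.8125 in, A_gv = 4.8828, A_nv = 2×(7.8125 − 3.5×0.75)×0.3125 = 3.2422 in²; tension across gage: (2 − 1×0.75)×0.3125 = 0.39063 in². R_n = min(0.6×70×3.2422, 0.6×50×4.8828) + 1.0×70×0.39063 = min(136.17, 146.48) + 27.344 = 163.51 kips. φR_n = 0.75 × 163.51 = 122.6 kips.
Governing: min(250.3, 176.0, 75.9, 86.1, 122.6) = 75.9 kips → net-section rupture.

75.9 kips (net-section rupture governs)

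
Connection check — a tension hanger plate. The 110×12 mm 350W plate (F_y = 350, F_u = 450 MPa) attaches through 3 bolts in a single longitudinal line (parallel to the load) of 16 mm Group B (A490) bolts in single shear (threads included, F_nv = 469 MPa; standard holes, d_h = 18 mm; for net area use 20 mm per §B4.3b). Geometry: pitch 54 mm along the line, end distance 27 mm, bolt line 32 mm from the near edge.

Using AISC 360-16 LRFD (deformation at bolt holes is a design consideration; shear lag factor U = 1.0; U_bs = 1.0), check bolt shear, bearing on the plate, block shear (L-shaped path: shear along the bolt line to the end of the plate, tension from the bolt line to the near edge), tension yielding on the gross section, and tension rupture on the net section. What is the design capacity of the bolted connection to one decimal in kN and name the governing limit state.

Bolt shear: A_b = π(16)²/4 = 201.06 mm². φR_n = 0.75 × 469 × 201.06 × 3 × 1 = 212.2 kN.
Bearing (12 mm plate, F_u = 450 MPa): end bolts L_c = 27 − 18/2 = 18, R_n = min(1.2×18×12×450, 2.4×16×12×450) = 116.64 kN/bolt; interior L_c = 54 − 18 = 36, R_n = 207.36 kN/bolt. φR_n = 0.75 × (1×116.64 + 2×207.36) = 398.5 kN.
Block shear: shear path 1×[27+2×54] = 1×135 mm, A_gv = 1620, A_nv = 1×(135 − 2.5×20)×12 = 1020 mm²; tension to near edge: (32 − 0.5×20)×12 = 264 mm². R_n = min(0.6×450×1020, 0.6×350×1620) + 1.0×450×264 = min(275.4, 340.2) + 118.8 = 394.2 kN. φR_n = 0.75 × 394.2 = 295.7 kN.
Tension yield (gross): A_g = 110×12 = 1320 mm². φR_n = 0.90 × 350 × 1320 = 415.8 kN.
Tension rupture (net): A_n = (110 − 1×20)×12 = 1080 mm² (U = 1.0, A_e = A_n). φR_n = 0.75 × 450 × 1080 = 364.5 kN.
Governing: min(212.2, 398.5, 295.7, 415.8, 364.5) = 212.2 kN → bolt shear.

212.2 kN (bolt shear governs)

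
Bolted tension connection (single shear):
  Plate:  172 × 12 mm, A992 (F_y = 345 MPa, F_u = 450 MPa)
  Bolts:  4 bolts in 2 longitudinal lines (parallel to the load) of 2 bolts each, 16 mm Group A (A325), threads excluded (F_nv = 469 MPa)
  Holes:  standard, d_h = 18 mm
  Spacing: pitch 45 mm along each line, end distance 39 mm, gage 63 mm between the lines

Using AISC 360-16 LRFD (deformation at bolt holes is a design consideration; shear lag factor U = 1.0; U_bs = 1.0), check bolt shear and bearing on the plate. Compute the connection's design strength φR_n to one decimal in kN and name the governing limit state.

Bolt shear: A_b = π(16)²/4 = 201.06 mm². φR_n = 0.75 × 469 × 201.06 × 4 × 1 = 282.9 kN.
Bearing (12 mm plate, F_u = 450 MPa): end bolts L_c = 39 − 18/2 = 30, R_n = min(1.2×30×12×450, 2.4×16×12×450) = 194.4 kN/bolt; interior L_c = 45 − 18 = 27, R_n = 174.96 kN/bolt. φR_n = 0.75 × (2×194.4 + 2×174.96) = 554.0 kN.
Governing: min(282.9, 554.0) = 282.9 kN → bolt shear.

282.9 kN (bolt shear governs)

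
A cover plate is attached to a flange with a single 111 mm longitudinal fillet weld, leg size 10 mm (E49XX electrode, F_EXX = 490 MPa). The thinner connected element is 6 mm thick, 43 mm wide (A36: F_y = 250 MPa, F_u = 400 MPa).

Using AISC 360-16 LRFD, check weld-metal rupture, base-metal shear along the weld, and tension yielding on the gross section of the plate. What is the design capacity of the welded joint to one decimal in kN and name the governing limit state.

Weld metal: throat = 0.707×10 = 7.07 mm, L = 111 mm. φR_n = 0.75 × 0.6 × 490 × 7.07 × 111 = 173.0 kN.
Base metal shear (6 mm plate): yield φR_n = 1.0×0.6×250×6×111 = 99.9 kN; rupture φR_n = 0.75×0.6×400×6×111 = 119.9 kN; take 99.9 kN (yield).
Tension yield (gross): A_g = 43×6 = 258 mm². φR_n = 0.90 × 250 × 258 = 58.1 kN.
Governing: min(173.0, 99.9, 58.1) = 58.1 kN → gross-section yield.

58.1 kN (gross-section yield governs)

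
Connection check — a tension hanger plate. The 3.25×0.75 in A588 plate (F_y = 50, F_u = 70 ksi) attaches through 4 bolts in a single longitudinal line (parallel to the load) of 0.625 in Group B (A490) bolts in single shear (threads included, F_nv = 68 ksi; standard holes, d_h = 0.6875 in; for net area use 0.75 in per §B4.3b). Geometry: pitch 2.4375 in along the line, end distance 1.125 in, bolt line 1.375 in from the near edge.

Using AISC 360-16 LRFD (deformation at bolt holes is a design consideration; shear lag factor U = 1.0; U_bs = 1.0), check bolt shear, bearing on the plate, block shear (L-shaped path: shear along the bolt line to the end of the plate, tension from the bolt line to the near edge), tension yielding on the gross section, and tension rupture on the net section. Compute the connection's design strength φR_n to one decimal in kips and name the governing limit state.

Bolt shear: A_b = π(0.625)²/4 = 0.3068 in². φR_n = 0.75 × 68 × 0.3068 × 4 × 1 = 62.6 kips.
Bearing (0.75 in plate, F_u = 70 ksi): end bolts L_c = 1.125 − 0.6875/2 = 0.78125, R_n = min(1.2×0.78125×0.75×70, 2.4×0.625×0.75×70) = 49.219 kips/bolt; interior L_c = 2.4375 − 0.6875 = 1.75, R_n = 78.75 kips/bolt. φR_n = 0.75 × (1×49.219 + 3×78.75) = 214.1 kips.
Block shear: shear path 1×[1.125+3×2.4375] = 1×8.4375 in, A_gv = 6.3281, A_nv = 1×(8.4375 − 3.5×0.75)×0.75 = 4.3594 in²; tension to near edge: (1.375 − 0.5×0.75)×0.75 = 0.75 in². R_n = min(0.6×70×4.3594, 0.6×50×6.3281) + 1.0×70×0.75 = min(183.09, 189.84) + 52.5 = 235.59 kips. φR_n = 0.75 × 235.59 = 176.7 kips.
Tension yield (gross): A_g = 3.25×0.75 = 2.4375 in². φR_n = 0.90 × 50 × 2.4375 = 109.7 kips.
Tension rupture (net): A_n = (3.25 − 1×0.75)×0.75 = 1.875 in² (U = 1.0, A_e = A_n). φR_n = 0.75 × 70 × 1.875 = 98.4 kips.
Governing: min(62.6, 214.1, 176.7, 109.7, 98.4) = 62.6 kips → bolt shear.

62.6 kips (bolt shear governs)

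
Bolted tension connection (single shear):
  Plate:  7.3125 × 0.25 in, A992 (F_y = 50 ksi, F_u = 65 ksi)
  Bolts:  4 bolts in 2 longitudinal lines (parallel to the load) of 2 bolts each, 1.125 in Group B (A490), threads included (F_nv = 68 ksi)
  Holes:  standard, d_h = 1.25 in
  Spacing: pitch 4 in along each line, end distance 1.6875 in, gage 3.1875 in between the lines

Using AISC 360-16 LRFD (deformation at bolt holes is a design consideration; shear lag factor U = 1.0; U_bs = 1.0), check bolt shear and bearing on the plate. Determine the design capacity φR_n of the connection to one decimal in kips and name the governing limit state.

96.9 kips (bearing governs)

Bolt shear: A_b = π(1.125)²/4 = 0.99402 in². φR_n = 0.75 × 68 × 0.99402 × 4 × 1 = 202.8 kips.
Bearing (0.25 in plate, F_u = 65 ksi): end bolts L_c = 1.6875 − 1.25/2 = 1.0625, R_n = min(1.2×1.0625×0.25×65, 2.4×1.125×0.25×65) = 20.719 kips/bolt; interior L_c = 4 − 1.25 = 2.75, R_n = 43.875 kips/bolt. φR_n = 0.75 × (2×20.719 + 2×43.875) = 96.9 kips.
Governing: min(202.8, 96.9) = 96.9 kips → bearing.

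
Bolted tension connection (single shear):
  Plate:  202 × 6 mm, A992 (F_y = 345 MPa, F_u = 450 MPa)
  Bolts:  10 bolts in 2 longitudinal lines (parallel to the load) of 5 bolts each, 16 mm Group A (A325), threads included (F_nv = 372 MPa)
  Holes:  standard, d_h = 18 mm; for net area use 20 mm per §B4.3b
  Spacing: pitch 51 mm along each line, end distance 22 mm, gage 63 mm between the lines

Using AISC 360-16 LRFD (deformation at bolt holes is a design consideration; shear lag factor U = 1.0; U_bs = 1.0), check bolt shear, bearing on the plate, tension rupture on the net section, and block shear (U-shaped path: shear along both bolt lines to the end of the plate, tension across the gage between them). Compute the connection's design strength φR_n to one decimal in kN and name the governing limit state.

328.1 kN (net-section rupture governs)

Bolt shear: A_b = π(16)²/4 = 201.06 mm². φR_n = 0.75 × 372 × 201.06 × 10 × 1 = 561.0 kN.
Bearing (6 mm plate, F_u = 450 MPa): end bolts L_c = 22 − 18/2 = 13, R_n = min(1.2×13×6×450, 2.4×16×6×450) = 42.12 kN/bolt; interior L_c = 51 − 18 = 33, R_n = 103.68 kN/bolt. φR_n = 0.75 × (2×42.12 + 8×103.68) = 685.3 kN.
Tension rupture (net): A_n = (202 − 2×20)×6 = 972 mm² (U = 1.0, A_e = A_n). φR_n = 0.75 × 450 × 972 = 328.1 kN.
Block shear: shear path 2×[22+4×51] = 2×226 mm, A_gv = 2712, A_nv = 2×(226 − 4.5×20)×6 = 1632 mm²; tension across gage: (63 − 1×20)×6 = 258 mm². R_n = min(0.6×450×1632, 0.6×345×2712) + 1.0×450×258 = min(440.64, 561.38) + 116.1 = 556.74 kN. φR_n = 0.75 × 556.74 = 417.6 kN.
Governing: min(561.0, 685.3, 328.1, 417.6) = 328.1 kN → net-section rupture.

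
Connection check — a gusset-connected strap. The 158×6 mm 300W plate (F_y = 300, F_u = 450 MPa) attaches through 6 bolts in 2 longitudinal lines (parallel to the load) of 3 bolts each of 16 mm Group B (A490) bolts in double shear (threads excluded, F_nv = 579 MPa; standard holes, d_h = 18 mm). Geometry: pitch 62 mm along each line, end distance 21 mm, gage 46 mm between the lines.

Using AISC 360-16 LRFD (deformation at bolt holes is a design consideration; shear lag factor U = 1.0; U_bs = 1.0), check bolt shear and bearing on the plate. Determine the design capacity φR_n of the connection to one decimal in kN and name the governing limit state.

369.4 kN (bearing governs)

Bolt shear: A_b = π(16)²/4 = 201.06 mm². φR_n = 0.75 × 579 × 201.06 × 6 × 2 = 1047.7 kN.
Bearing (6 mm plate, F_u = 450 MPa): end bolts L_c = 21 − 18/2 = 12, R_n = min(1.2×12×6×450, 2.4×16×6×450) = 38.88 kN/bolt; interior L_c = 62 − 18 = 44, R_n = 103.68 kN/bolt. φR_n = 0.75 × (2×38.88 + 4×103.68) = 369.4 kN.
Governing: min(1047.7, 369.4) = 369.4 kN → bearing.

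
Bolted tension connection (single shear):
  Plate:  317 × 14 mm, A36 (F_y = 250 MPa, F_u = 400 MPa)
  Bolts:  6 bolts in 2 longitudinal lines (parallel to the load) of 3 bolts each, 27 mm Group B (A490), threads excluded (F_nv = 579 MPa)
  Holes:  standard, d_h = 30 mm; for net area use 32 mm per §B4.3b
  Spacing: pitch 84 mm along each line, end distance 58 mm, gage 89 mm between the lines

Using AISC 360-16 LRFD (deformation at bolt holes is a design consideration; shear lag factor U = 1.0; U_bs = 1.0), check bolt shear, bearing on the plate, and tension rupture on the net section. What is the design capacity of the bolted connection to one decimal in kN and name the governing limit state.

Bolt shear: A_b = π(27)²/4 = 572.56 mm². φR_n = 0.75 × 579 × 572.56 × 6 × 1 = 1491.8 kN.
Bearing (14 mm plate, F_u = 400 MPa): end bolts L_c = 58 − 30/2 = 43, R_n = min(1.2×43×14×400, 2.4×27×14×400) = 288.96 kN/bolt; interior L_c = 84 − 30 = 54, R_n = 362.88 kN/bolt. φR_n = 0.75 × (2×288.96 + 4×362.88) = 1522.1 kN.
Tension rupture (net): A_n = (317 − 2×32)×14 = 3542 mm² (U = 1.0, A_e = A_n). φR_n = 0.75 × 400 × 3542 = 1062.6 kN.
Governing: min(1491.8, 1522.1, 1062.6) = 1062.6 kN → net-section rupture.

1062.6 kN (net-section rupture governs)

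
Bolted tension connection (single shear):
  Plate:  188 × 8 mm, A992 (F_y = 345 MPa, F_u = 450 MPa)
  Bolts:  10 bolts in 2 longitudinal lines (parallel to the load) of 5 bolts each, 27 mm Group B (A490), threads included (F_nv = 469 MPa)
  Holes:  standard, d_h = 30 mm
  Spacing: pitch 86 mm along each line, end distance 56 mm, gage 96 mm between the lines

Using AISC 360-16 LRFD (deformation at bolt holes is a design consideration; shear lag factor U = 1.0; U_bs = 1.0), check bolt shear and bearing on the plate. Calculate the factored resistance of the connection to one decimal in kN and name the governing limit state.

Bolt shear: A_b = π(27)²/4 = 572.56 mm². φR_n = 0.75 × 469 × 572.56 × 10 × 1 = 2014.0 kN.
Bearing (8 mm plate, F_u = 450 MPa): end bolts L_c = 56 − 30/2 = 41, R_n = min(1.2×41×8×450, 2.4×27×8×450) = 177.12 kN/bolt; interior L_c = 86 − 30 = 56, R_n = 233.28 kN/bolt. φR_n = 0.75 × (2×177.12 + 8×233.28) = 1665.4 kN.
Governing: min(2014.0, 1665.4) = 1665.4 kN → bearing.

1665.4 kN (bearing governs)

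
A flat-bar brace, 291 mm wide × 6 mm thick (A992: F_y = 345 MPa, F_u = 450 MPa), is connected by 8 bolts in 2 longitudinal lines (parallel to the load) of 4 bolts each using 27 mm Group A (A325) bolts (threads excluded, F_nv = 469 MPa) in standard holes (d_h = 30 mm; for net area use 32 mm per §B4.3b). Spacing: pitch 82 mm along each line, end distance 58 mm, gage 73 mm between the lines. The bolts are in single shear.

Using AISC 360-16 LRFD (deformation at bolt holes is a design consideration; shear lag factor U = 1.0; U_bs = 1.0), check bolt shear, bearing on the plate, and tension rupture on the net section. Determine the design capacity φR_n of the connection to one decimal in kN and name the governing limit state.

Bolt shear: A_b = π(27)²/4 = 572.56 mm². φR_n = 0.75 × 469 × 572.56 × 8 × 1 = 1611.2 kN.
Bearing (6 mm plate, F_u = 450 MPa): end bolts L_c = 58 − 30/2 = 43, R_n = min(1.2×43×6×450, 2.4×27×6×450) = 139.32 kN/bolt; interior L_c = 82 − 30 = 52, R_n = 168.48 kN/bolt. φR_n = 0.75 × (2×139.32 + 6×168.48) = 967.1 kN.
Tension rupture (net): A_n = (291 − 2×32)×6 = 1362 mm² (U = 1.0, A_e = A_n). φR_n = 0.75 × 450 × 1362 = 459.7 kN.
Governing: min(1611.2, 967.1, 459.7) = 459.7 kN → net-section rupture.

459.7 kN (net-section rupture governs)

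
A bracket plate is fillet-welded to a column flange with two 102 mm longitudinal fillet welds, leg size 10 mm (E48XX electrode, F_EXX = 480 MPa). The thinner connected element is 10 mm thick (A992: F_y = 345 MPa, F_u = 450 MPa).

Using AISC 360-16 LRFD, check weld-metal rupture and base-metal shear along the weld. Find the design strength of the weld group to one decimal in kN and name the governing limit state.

311.5 kN (weld metal governs)

Weld metal: throat = 0.707×10 = 7.07 mm, L = 2×102 = 204 mm. φR_n = 0.75 × 0.6 × 480 × 7.07 × 204 = 311.5 kN.
Base metal shear (10 mm plate): yield φR_n = 1.0×0.6×345×10×204 = 422.3 kN; rupture φR_n = 0.75×0.6×450×10×204 = 413.1 kN; take 413.1 kN (rupture).
Governing: min(311.5, 413.1) = 311.5 kN → weld metal.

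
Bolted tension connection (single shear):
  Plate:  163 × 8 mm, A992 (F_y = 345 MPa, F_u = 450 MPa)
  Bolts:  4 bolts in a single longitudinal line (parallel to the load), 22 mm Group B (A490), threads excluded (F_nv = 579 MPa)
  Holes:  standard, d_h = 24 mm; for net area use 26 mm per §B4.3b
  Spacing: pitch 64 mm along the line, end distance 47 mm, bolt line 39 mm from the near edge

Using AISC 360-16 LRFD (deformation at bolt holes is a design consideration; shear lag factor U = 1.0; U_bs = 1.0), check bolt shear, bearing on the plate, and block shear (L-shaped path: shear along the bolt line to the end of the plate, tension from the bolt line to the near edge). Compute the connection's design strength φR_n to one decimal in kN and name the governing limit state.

310.0 kN (block shear governs)

Bolt shear: A_b = π(22)²/4 = 380.13 mm². φR_n = 0.75 × 579 × 380.13 × 4 × 1 = 660.3 kN.
Bearing (8 mm plate, F_u = 450 MPa): end bolts L_c = 47 − 24/2 = 35, R_n = min(1.2×35×8×450, 2.4×22×8×450) = 151.2 kN/bolt; interior L_c = 64 − 24 = 40, R_n = 172.8 kN/bolt. φR_n = 0.75 × (1×151.2 + 3×172.8) = 502.2 kN.
Block shear: shear path 1×[47+3×64] = 1×239 mm, A_gv = 1912, A_nv = 1×(239 − 3.5×26)×8 = 1184 mm²; tension to near edge: (39 − 0.5×26)×8 = 208 mm². R_n = min(0.6×450×1184, 0.6×345×1912) + 1.0×450×208 = min(319.68, 395.78) + 93.6 = 413.28 kN. φR_n = 0.75 × 413.28 = 310.0 kN.
Governing: min(660.3, 502.2, 310.0) = 310.0 kN → block shear.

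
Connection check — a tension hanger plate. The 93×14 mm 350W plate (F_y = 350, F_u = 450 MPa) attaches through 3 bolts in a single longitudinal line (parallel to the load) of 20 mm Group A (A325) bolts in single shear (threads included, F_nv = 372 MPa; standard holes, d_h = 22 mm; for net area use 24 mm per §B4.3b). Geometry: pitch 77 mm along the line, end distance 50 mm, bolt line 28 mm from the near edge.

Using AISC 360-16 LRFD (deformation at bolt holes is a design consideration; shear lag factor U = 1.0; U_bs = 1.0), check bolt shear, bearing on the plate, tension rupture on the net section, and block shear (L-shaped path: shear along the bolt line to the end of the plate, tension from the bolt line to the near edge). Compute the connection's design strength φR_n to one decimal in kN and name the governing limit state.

263.0 kN (bolt shear governs)

Bolt shear: A_b = π(20)²/4 = 314.16 mm². φR_n = 0.75 × 372 × 314.16 × 3 × 1 = 263.0 kN.
Bearing (14 mm plate, F_u = 450 MPa): end bolts L_c = 50 − 22/2 = 39, R_n = min(1.2×39×14×450, 2.4×20×14×450) = 294.84 kN/bolt; interior L_c = 77 − 22 = 55, R_n = 302.4 kN/bolt. φR_n = 0.75 × (1×294.84 + 2×302.4) = 674.7 kN.
Tension rupture (net): A_n = (93 − 1×24)×14 = 966 mm² (U = 1.0, A_e = A_n). φR_n = 0.75 × 450 × 966 = 326.0 kN.
Block shear: shear path 1×[50+2×77] = 1×204 mm, A_gv = 2856, A_nv = 1×(204 − 2.5×24)×14 = 2016 mm²; tension to near edge: (28 − 0.5×24)×14 = 224 mm². R_n = min(0.6×450×2016, 0.6×350×2856) + 1.0×450×224 = min(544.32, 599.76) + 100.8 = 645.12 kN. φR_n = 0.75 × 645.12 = 483.8 kN.
Governing: min(263.0, 674.7, 326.0, 483.8) = 263.0 kN → bolt shear.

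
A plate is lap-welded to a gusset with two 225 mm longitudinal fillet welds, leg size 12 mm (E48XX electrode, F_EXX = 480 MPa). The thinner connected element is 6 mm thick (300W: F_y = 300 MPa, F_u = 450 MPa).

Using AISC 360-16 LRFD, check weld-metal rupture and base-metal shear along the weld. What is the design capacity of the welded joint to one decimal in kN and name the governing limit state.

Weld metal: throat = 0.707×12 = 8.484 mm, L = 2×225 = 450 mm. φR_n = 0.75 × 0.6 × 480 × 8.484 × 450 = 824.6 kN.
Base metal shear (6 mm plate): yield φR_n = 1.0×0.6×300×6×450 = 486.0 kN; rupture φR_n = 0.75×0.6×450×6×450 = 546.8 kN; take 486.0 kN (yield).
Governing: min(824.6, 486.0) = 486.0 kN → base-metal shear.

486.0 kN (base-metal shear governs)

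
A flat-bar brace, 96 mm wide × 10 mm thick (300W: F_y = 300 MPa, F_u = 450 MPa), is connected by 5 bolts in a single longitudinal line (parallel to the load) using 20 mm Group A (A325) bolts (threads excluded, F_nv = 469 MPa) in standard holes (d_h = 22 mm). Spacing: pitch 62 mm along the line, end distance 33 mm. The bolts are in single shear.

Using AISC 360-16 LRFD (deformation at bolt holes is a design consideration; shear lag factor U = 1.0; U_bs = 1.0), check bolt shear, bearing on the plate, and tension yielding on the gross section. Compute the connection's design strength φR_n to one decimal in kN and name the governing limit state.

259.2 kN (gross-section yield governs)

Bolt shear: A_b = π(20)²/4 = 314.16 mm². φR_n = 0.75 × 469 × 314.16 × 5 × 1 = 552.5 kN.
Bearing (10 mm plate, F_u = 450 MPa): end bolts L_c = 33 − 22/2 = 22, R_n = min(1.2×22×10×450, 2.4×20×10×450) = 118.8 kN/bolt; interior L_c = 62 − 22 = 40, R_n = 216 kN/bolt. φR_n = 0.75 × (1×118.8 + 4×216) = 737.1 kN.
Tension yield (gross): A_g = 96×10 = 960 mm². φR_n = 0.90 × 300 × 960 = 259.2 kN.
Governing: min(552.5, 737.1, 259.2) = 259.2 kN → gross-section yield.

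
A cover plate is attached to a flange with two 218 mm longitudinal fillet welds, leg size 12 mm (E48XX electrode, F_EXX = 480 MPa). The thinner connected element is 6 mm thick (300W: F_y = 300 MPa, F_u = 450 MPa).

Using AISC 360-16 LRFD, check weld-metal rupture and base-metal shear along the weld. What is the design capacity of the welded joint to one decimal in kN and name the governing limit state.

Weld metal: throat = 0.707×12 = 8.484 mm, L = 2×218 = 436 mm. φR_n = 0.75 × 0.6 × 480 × 8.484 × 436 = 799.0 kN.
Base metal shear (6 mm plate): yield φR_n = 1.0×0.6×300×6×436 = 470.9 kN; rupture φR_n = 0.75×0.6×450×6×436 = 529.7 kN; take 470.9 kN (yield).
Governing: min(799.0, 470.9) = 470.9 kN → base-metal shear.

470.9 kN (base-metal shear governs)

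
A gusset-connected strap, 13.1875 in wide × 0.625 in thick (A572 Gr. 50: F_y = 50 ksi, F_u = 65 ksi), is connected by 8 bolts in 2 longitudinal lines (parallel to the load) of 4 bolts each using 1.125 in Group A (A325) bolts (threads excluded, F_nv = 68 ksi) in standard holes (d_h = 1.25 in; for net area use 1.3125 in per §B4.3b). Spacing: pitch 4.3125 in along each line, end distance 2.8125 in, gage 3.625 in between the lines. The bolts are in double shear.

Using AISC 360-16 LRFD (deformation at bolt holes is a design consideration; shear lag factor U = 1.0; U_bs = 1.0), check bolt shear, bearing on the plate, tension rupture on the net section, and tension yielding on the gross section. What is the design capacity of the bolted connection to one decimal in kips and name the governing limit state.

321.8 kips (net-section rupture governs)

Bolt shear: A_b = π(1.125)²/4 = 0.99402 in². φR_n = 0.75 × 68 × 0.99402 × 8 × 2 = 811.1 kips.
Bearing (0.625 in plate, F_u = 65 ksi): end bolts L_c = 2.8125 − 1.25/2 = 2.1875, R_n = min(1.2×2.1875×0.625×65, 2.4×1.125×0.625×65) = 106.64 kips/bolt; interior L_c = 4.3125 − 1.25 = 3.0625, R_n = 109.69 kips/bolt. φR_n = 0.75 × (2×106.64 + 6×109.69) = 653.6 kips.
Tension rupture (net): A_n = (13.1875 − 2×1.3125)×0.625 = 6.6016 in² (U = 1.0, A_e = A_n). φR_n = 0.75 × 65 × 6.6016 = 321.8 kips.
Tension yield (gross): A_g = 13.1875×0.625 = 8.2422 in². φR_n = 0.90 × 50 × 8.2422 = 370.9 kips.
Governing: min(811.1, 653.6, 321.8, 370.9) = 321.8 kips → net-section rupture.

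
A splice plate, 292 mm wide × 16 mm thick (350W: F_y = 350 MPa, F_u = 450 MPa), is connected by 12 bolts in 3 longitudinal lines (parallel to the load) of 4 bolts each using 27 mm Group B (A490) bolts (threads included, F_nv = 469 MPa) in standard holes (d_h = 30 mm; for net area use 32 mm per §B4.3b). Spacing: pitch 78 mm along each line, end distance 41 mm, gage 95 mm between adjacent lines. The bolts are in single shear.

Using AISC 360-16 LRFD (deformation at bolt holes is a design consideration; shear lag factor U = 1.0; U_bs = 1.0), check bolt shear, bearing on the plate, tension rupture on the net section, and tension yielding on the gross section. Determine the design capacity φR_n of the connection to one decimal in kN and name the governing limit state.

Bolt shear: A_b = π(27)²/4 = 572.56 mm². φR_n = 0.75 × 469 × 572.56 × 12 × 1 = 2416.8 kN.
Bearing (16 mm plate, F_u = 450 MPa): end bolts L_c = 41 − 30/2 = 26, R_n = min(1.2×26×16×450, 2.4×27×16×450) = 224.64 kN/bolt; interior L_c = 78 − 30 = 48, R_n = 414.72 kN/bolt. φR_n = 0.75 × (3×224.64 + 9×414.72) = 3304.8 kN.
Tension rupture (net): A_n = (292 − 3×32)×16 = 3136 mm² (U = 1.0, A_e = A_n). φR_n = 0.75 × 450 × 3136 = 1058.4 kN.
Tension yield (gross): A_g = 292×16 = 4672 mm². φR_n = 0.90 × 350 × 4672 = 1471.7 kN.
Governing: min(2416.8, 3304.8, 1058.4, 1471.7) = 1058.4 kN → net-section rupture.

1058.4 kN (net-section rupture governs)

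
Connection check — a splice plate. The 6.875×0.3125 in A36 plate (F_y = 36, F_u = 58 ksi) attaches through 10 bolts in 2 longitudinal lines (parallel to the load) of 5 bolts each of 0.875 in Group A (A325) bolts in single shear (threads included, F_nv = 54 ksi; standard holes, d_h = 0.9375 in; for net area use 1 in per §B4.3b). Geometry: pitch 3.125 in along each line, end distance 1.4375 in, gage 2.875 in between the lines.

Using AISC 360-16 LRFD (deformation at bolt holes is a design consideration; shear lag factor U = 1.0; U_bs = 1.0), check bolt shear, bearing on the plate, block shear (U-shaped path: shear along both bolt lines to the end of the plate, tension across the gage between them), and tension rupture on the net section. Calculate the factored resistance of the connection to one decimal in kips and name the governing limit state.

Bolt shear: A_b = π(0.875)²/4 = 0.60132 in². φR_n = 0.75 × 54 × 0.60132 × 10 × 1 = 243.5 kips.
Bearing (0.3125 in plate, F_u = 58 ksi): end bolts L_c = 1.4375 − 0.9375/2 = 0.96875, R_n = min(1.2×0.96875×0.3125×58, 2.4×0.875×0.3125×58) = 21.07 kips/bolt; interior L_c = 3.125 − 0.9375 = 2.1875, R_n = 38.063 kips/bolt. φR_n = 0.75 × (2×21.07 + 8×38.063) = 260.0 kips.
Block shear: shear path 2×[1.4375+4×3.125] = 2×13.9375 in, A_gv = 8.7109, A_nv = 2×(13.9375 − 4.5×1)×0.3125 = 5.8984 in²; tension across gage: (2.875 − 1×1)×0.3125 = 0.58594 in². R_n = min(0.6×58×5.8984, 0.6×36×8.7109) + 1.0×58×0.58594 = min(205.26, 188.16) + 33.985 = 222.15 kips. φR_n = 0.75 × 222.15 = 166.6 kips.
Tension rupture (net): A_n = (6.875 − 2×1)×0.3125 = 1.5234 in² (U = 1.0, A_e = A_n). φR_n = 0.75 × 58 × 1.5234 = 66.3 kips.
Governing: min(243.5, 260.0, 166.6, 66.3) = 66.3 kips → net-section rupture.

66.3 kips (net-section rupture governs)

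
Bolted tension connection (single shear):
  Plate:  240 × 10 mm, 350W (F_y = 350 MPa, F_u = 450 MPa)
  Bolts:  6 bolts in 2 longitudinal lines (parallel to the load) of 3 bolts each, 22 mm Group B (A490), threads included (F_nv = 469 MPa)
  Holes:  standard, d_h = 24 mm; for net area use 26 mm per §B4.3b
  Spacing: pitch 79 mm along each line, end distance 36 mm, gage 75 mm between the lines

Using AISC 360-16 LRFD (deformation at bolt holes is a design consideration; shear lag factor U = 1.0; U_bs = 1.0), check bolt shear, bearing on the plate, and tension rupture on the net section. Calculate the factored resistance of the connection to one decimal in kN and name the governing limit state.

634.5 kN (net-section rupture governs)

Bolt shear: A_b = π(22)²/4 = 380.13 mm². φR_n = 0.75 × 469 × 380.13 × 6 × 1 = 802.3 kN.
Bearing (10 mm plate, F_u = 450 MPa): end bolts L_c = 36 − 24/2 = 24, R_n = min(1.2×24×10×450, 2.4×22×10×450) = 129.6 kN/bolt; interior L_c = 79 − 24 = 55, R_n = 237.6 kN/bolt. φR_n = 0.75 × (2×129.6 + 4×237.6) = 907.2 kN.
Tension rupture (net): A_n = (240 − 2×26)×10 = 1880 mm² (U = 1.0, A_e = A_n). φR_n = 0.75 × 450 × 1880 = 634.5 kN.
Governing: min(802.3, 907.2, 634.5) = 634.5 kN → net-section rupture.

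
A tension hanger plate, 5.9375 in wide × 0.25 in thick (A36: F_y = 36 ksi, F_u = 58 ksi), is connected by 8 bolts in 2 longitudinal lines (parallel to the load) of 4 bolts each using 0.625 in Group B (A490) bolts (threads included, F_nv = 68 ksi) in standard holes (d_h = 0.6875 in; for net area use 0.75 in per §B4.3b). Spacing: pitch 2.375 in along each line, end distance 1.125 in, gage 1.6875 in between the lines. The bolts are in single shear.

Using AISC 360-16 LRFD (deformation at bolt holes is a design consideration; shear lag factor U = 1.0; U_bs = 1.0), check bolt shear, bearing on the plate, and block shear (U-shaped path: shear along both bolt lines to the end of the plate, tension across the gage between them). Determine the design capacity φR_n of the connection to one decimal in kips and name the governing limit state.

77.0 kips (block shear governs)

Bolt shear: A_b = π(0.625)²/4 = 0.3068 in². φR_n = 0.75 × 68 × 0.3068 × 8 × 1 = 125.2 kips.
Bearing (0.25 in plate, F_u = 58 ksi): end bolts L_c = 1.125 − 0.6875/2 = 0.78125, R_n = min(1.2×0.78125×0.25×58, 2.4×0.625×0.25×58) = 13.594 kips/bolt; interior L_c = 2.375 − 0.6875 = 1.6875, R_n = 21.75 kips/bolt. φR_n = 0.75 × (2×13.594 + 6×21.75) = 118.3 kips.
Block shear: shear path 2×[1.125+3×2.375] = 2×8.25 in, A_gv = 4.125, A_nv = 2×(8.25 − 3.5×0.75)×0.25 = 2.8125 in²; tension across gage: (1.6875 − 1×0.75)×0.25 = 0.23438 in². R_n = min(0.6×58×2.8125, 0.6×36×4.125) + 1.0×58×0.23438 = min(97.875, 89.1) + 13.594 = 102.69 kips. φR_n = 0.75 × 102.69 = 77.0 kips.
Governing: min(125.2, 118.3, 77.0) = 77.0 kips → block shear.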